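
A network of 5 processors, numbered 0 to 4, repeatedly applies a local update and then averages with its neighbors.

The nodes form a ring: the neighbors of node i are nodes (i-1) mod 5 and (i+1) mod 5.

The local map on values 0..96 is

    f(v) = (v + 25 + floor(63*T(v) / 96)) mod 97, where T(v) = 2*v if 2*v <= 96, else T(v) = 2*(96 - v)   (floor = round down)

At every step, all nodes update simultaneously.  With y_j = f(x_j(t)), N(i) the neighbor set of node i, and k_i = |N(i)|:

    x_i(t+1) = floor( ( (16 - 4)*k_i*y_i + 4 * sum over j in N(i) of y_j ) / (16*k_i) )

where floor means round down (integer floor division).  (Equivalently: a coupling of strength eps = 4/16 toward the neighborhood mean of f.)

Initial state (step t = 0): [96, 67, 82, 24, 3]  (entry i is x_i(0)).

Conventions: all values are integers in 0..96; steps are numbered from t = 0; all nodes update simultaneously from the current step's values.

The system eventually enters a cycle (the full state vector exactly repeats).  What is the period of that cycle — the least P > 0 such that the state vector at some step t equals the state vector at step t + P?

Simulating step by step:
t=0: [96, 67, 82, 24, 3]
t=1: [26, 31, 35, 67, 36]
t=2: [77, 83, 22, 27, 23]
t=3: [35, 34, 70, 84, 73]
t=4: [10, 9, 28, 28, 27]
t=5: [52, 50, 83, 88, 82]
t=6: [36, 36, 29, 26, 28]
t=7: [20, 21, 81, 86, 78]
t=8: [66, 67, 33, 27, 34]
t=9: [29, 29, 18, 66, 19]
t=10: [89, 88, 65, 41, 66]
t=11: [26, 26, 30, 24, 30]
t=12: [86, 86, 91, 83, 91]
t=13: [26, 26, 25, 27, 25]
t=14: [84, 84, 83, 85, 83]
t=15: [27, 27, 27, 27, 27]
t=16: [87, 87, 87, 87, 87]
t=17: [26, 26, 26, 26, 26]
t=18: [85, 85, 85, 85, 85]
t=19: [27, 27, 27, 27, 27]

Answer: 4
Key observation: The state at step 15, [27, 27, 27, 27, 27], reappears at step 19 — and no state repeats earlier — so the cycle the system enters has period 4.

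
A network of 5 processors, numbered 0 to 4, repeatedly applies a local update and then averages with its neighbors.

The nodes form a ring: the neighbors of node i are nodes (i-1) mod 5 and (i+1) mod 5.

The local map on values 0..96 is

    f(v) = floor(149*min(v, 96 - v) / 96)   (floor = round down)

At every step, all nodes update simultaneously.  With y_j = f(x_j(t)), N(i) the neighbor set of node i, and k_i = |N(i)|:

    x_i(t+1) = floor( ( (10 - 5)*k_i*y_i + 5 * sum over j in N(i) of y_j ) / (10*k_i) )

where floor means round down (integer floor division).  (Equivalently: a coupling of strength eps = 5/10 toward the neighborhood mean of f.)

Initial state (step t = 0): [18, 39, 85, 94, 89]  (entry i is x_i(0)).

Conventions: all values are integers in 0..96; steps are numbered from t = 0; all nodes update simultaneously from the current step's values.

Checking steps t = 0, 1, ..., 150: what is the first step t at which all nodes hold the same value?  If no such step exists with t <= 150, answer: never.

Simulating step by step:
t=0: [18, 39, 85, 94, 89]  (not all equal)
t=1: [31, 41, 24, 8, 12]  (not all equal)
t=2: [44, 52, 37, 19, 24]  (not all equal)
t=3: [60, 65, 52, 38, 42]  (not all equal)
t=4: [55, 54, 60, 62, 60]  (not all equal)
t=5: [61, 62, 56, 53, 56]  (not all equal)
t=6: [55, 55, 60, 64, 61]  (not all equal)
t=7: [60, 61, 55, 51, 55]  (not all equal)
t=8: [56, 56, 62, 66, 62]  (not all equal)
t=9: [59, 59, 53, 49, 53]  (not all equal)
t=10: [59, 59, 65, 69, 65]  (not all equal)
t=11: [54, 54, 48, 44, 48]  (not all equal)
t=12: [67, 67, 70, 71, 70]  (not all equal)
t=13: [43, 43, 40, 39, 40]  (not all equal)
t=14: [65, 65, 62, 61, 62]  (not all equal)
t=15: [49, 49, 51, 53, 51]  (not all equal)
t=16: [71, 71, 69, 67, 69]  (not all equal)
t=17: [38, 38, 41, 43, 41]  (not all equal)
t=18: [59, 59, 62, 64, 62]  (not all equal)
t=19: [55, 55, 52, 50, 52]  (not all equal)
t=20: [64, 64, 67, 69, 67]  (not all equal)
t=21: [48, 48, 45, 43, 45]  (not all equal)
t=22: [72, 72, 69, 67, 69]  (not all equal)
t=23: [38, 38, 41, 43, 41]  (not all equal)

Answer: never
Key observation: The state at step 17 reappears at step 23 — the system is in a cycle of period 6 from step 17 on.  No step 0..23 is synchronized, and the cycle repeats forever, so no step up to 150 (or ever) has all nodes equal.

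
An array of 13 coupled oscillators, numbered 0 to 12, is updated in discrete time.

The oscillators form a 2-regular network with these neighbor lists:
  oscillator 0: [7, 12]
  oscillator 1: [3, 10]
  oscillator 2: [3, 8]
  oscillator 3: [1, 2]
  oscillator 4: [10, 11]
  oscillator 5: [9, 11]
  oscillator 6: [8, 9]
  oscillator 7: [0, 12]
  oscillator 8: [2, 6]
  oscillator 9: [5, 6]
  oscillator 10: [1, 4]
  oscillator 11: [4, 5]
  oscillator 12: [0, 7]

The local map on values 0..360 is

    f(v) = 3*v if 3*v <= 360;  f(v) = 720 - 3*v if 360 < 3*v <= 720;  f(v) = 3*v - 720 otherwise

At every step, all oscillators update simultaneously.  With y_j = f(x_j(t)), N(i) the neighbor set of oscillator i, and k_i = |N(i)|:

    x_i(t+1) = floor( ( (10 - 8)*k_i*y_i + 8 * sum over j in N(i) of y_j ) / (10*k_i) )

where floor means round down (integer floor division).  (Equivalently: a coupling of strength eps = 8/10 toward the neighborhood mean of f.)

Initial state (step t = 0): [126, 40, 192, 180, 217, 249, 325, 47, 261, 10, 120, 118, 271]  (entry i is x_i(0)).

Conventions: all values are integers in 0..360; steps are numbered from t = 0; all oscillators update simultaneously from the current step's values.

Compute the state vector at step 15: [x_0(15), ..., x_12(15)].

Simulating step by step:
t=0: [126, 40, 192, 180, 217, 249, 325, 47, 261, 10, 120, 118, 271]
t=1: [162, 240, 126, 141, 299, 159, 88, 202, 172, 118, 147, 109, 211]
t=2: [127, 230, 268, 196, 277, 321, 276, 151, 283, 273, 126, 233, 156]
t=3: [275, 195, 121, 72, 167, 96, 112, 289, 102, 160, 124, 145, 292]
t=4: [142, 252, 280, 240, 297, 267, 285, 133, 338, 297, 211, 259, 132]
t=5: [316, 42, 141, 62, 91, 107, 213, 311, 160, 120, 100, 112, 310]
t=6: [214, 219, 229, 206, 309, 342, 256, 217, 199, 232, 219, 304, 218]
t=7: [69, 78, 96, 58, 143, 147, 68, 71, 57, 146, 120, 243, 72]
t=8: [213, 260, 195, 243, 205, 172, 222, 211, 231, 249, 282, 229, 211]
t=9: [85, 66, 41, 79, 84, 64, 32, 84, 81, 108, 91, 130, 84]
t=10: [252, 243, 216, 175, 291, 300, 246, 253, 136, 180, 234, 243, 253]
t=11: [38, 87, 217, 71, 41, 111, 200, 37, 98, 115, 68, 135, 37]
t=12: [111, 219, 216, 174, 232, 330, 279, 112, 134, 250, 194, 245, 112]
t=13: [335, 147, 220, 93, 66, 72, 162, 334, 139, 160, 62, 120, 334]
t=14: [282, 241, 244, 191, 258, 283, 264, 283, 178, 228, 228, 237, 283]
t=15: [128, 73, 135, 35, 28, 43, 103, 127, 70, 87, 30, 75, 127]

Answer: [128, 73, 135, 35, 28, 43, 103, 127, 70, 87, 30, 75, 127]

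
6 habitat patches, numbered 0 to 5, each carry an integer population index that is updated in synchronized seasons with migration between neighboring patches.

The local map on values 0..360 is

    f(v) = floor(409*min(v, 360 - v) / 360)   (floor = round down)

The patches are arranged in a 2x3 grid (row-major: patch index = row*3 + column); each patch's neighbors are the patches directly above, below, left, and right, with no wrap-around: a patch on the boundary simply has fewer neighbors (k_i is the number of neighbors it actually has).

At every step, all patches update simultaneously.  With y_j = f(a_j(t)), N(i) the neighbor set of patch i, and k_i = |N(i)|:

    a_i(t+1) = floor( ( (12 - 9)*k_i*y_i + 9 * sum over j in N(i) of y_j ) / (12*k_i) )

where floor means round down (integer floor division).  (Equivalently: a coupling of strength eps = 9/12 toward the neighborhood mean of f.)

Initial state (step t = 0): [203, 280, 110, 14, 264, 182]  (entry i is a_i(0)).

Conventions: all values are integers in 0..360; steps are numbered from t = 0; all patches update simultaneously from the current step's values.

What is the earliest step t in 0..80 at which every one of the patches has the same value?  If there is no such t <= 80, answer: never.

Answer: 11
Key observation: Synchronization is absorbing here: once all patches are equal they stay equal, and step 11 is the first all-equal step.

Derivation:
t=0: [203, 280, 110, 14, 264, 182]  (not all equal)
t=1: [83, 125, 140, 111, 104, 137]  (not all equal)
t=2: [124, 128, 151, 111, 135, 142]  (not all equal)
t=3: [136, 152, 157, 141, 146, 161]  (not all equal)
t=4: [163, 167, 177, 159, 169, 174]  (not all equal)
t=5: [184, 191, 195, 186, 189, 196]  (not all equal)
t=6: [195, 193, 188, 196, 192, 189]  (not all equal)
t=7: [187, 190, 192, 187, 189, 192]  (not all equal)
t=8: [194, 193, 191, 195, 193, 191]  (not all equal)
t=9: [188, 189, 190, 188, 189, 190]  (not all equal)
t=10: [194, 194, 193, 194, 194, 193]  (not all equal)
t=11: [188, 188, 188, 188, 188, 188]  (all equal)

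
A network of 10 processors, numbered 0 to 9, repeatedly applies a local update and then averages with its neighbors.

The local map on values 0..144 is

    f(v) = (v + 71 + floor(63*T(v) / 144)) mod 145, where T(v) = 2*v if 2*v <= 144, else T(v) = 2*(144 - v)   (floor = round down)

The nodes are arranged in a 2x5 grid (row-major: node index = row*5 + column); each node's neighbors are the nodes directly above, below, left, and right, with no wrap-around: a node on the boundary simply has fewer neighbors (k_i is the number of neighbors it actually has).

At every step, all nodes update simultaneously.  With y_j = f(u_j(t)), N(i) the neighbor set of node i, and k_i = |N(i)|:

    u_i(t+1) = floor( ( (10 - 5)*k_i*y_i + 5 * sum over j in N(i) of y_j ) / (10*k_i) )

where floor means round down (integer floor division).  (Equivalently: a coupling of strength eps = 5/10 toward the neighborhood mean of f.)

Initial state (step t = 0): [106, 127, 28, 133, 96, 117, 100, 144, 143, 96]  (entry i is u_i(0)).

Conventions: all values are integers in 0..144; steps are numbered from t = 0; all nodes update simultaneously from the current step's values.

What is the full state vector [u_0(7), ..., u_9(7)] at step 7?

Simulating step by step:
t=0: [106, 127, 28, 133, 96, 117, 100, 144, 143, 96]
t=1: [65, 75, 95, 76, 65, 65, 65, 77, 68, 65]
t=2: [50, 56, 62, 57, 50, 47, 51, 57, 54, 48]
t=3: [20, 29, 36, 30, 21, 17, 23, 31, 26, 19]
t=4: [110, 122, 132, 124, 113, 106, 116, 126, 119, 110]
t=5: [65, 66, 67, 66, 66, 65, 66, 66, 66, 65]
t=6: [47, 49, 50, 49, 48, 47, 48, 49, 48, 48]
t=7: [14, 16, 18, 17, 16, 14, 16, 17, 16, 16]

Answer: [14, 16, 18, 17, 16, 14, 16, 17, 16, 16]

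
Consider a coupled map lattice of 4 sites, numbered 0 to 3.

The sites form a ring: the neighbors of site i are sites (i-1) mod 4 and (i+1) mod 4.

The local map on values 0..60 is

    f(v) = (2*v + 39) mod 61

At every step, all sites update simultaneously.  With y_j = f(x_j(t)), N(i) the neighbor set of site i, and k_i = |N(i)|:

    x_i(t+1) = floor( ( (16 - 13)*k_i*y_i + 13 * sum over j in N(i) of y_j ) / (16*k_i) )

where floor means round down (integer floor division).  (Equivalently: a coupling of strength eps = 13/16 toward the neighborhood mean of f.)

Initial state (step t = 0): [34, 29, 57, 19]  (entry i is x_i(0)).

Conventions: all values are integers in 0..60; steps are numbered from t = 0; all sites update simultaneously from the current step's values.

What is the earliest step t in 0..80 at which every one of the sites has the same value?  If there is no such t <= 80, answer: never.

Simulating step by step:
t=0: [34, 29, 57, 19]  (not all equal)
t=1: [29, 38, 26, 34]  (not all equal)
t=2: [47, 36, 46, 35]  (not all equal)
t=3: [41, 17, 41, 17]  (not all equal)
t=4: [21, 51, 21, 51]  (not all equal)
t=5: [19, 19, 19, 19]  (all equal)

Answer: 5
Key observation: Synchronization is absorbing here: once all sites are equal they stay equal, and step 5 is the first all-equal step.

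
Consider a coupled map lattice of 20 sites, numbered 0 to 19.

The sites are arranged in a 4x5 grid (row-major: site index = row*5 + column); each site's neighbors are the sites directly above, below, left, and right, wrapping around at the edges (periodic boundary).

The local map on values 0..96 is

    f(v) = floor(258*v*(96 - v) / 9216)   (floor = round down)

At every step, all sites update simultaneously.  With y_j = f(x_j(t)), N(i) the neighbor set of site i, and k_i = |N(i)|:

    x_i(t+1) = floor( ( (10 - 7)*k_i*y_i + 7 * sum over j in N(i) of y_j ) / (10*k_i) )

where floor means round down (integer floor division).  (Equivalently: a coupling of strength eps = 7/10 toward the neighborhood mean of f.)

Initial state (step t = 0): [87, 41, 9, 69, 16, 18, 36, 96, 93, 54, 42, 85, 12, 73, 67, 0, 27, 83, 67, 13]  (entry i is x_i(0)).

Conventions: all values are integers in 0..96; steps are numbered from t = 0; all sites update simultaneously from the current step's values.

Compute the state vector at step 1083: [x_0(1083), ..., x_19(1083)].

Simulating step by step:
t=0: [87, 41, 9, 69, 16, 18, 36, 96, 93, 54, 42, 85, 12, 73, 67, 0, 27, 83, 67, 13]
t=1: [30, 45, 31, 36, 39, 47, 40, 20, 30, 42, 39, 43, 26, 39, 51, 29, 36, 36, 44, 34]
t=2: [59, 59, 56, 59, 60, 61, 59, 51, 56, 61, 61, 59, 54, 59, 62, 57, 60, 58, 61, 60]
t=3: [60, 61, 61, 60, 60, 59, 61, 62, 61, 59, 59, 60, 62, 60, 59, 60, 60, 61, 60, 60]
t=4: [60, 59, 59, 59, 60, 60, 59, 59, 59, 60, 60, 59, 59, 59, 60, 60, 59, 59, 59, 60]
t=5: [60, 60, 61, 60, 60, 60, 60, 61, 60, 60, 60, 60, 61, 60, 60, 60, 60, 61, 60, 60]
t=6: [60, 59, 59, 59, 60, 60, 59, 59, 59, 60, 60, 59, 59, 59, 60, 60, 59, 59, 59, 60]

Answer: [60, 60, 61, 60, 60, 60, 60, 61, 60, 60, 60, 60, 61, 60, 60, 60, 60, 61, 60, 60]
Key observation: The state at step 4, [60, 59, 59, 59, 60, 60, 59, 59, 59, 60, 60, 59, 59, 59, 60, 60, 59, 59, 59, 60], reappears at step 6: the system is in a cycle of period 2 from step 4 on.  Therefore the state at step 1083 equals the state at step 4 + ((1083 - 4) mod 2) = 5, which is [60, 60, 61, 60, 60, 60, 60, 61, 60, 60, 60, 60, 61, 60, 60, 60, 60, 61, 60, 60].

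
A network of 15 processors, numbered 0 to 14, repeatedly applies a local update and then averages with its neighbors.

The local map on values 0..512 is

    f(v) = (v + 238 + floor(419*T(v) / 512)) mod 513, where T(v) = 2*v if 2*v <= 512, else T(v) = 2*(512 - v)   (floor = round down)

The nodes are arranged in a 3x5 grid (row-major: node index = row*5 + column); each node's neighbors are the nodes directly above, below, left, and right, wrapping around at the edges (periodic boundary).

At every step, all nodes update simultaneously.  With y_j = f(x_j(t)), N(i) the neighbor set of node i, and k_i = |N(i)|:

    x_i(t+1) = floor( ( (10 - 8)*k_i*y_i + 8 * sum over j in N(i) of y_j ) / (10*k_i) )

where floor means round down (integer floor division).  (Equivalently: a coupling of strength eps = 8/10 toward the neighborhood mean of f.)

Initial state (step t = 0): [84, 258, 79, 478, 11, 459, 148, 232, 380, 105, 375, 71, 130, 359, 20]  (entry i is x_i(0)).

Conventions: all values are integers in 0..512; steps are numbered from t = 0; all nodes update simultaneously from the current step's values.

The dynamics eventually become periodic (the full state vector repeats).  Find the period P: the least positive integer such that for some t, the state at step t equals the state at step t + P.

Simulating step by step:
t=0: [84, 258, 79, 478, 11, 459, 148, 232, 380, 105, 375, 71, 130, 359, 20]
t=1: [343, 368, 301, 325, 255, 233, 308, 257, 250, 229, 353, 265, 321, 254, 243]
t=2: [349, 360, 362, 380, 358, 343, 365, 375, 372, 362, 356, 356, 383, 371, 364]
t=3: [337, 334, 325, 328, 331, 336, 333, 326, 325, 333, 337, 330, 327, 324, 332]
t=4: [349, 351, 353, 354, 351, 349, 351, 354, 354, 351, 349, 350, 354, 354, 351]
t=5: [339, 339, 337, 337, 338, 339, 339, 337, 337, 338, 339, 339, 337, 337, 338]
t=6: [347, 347, 347, 347, 347, 347, 347, 347, 347, 347, 347, 347, 347, 347, 347]
t=7: [342, 342, 342, 342, 342, 342, 342, 342, 342, 342, 342, 342, 342, 342, 342]
t=8: [345, 345, 345, 345, 345, 345, 345, 345, 345, 345, 345, 345, 345, 345, 345]
t=9: [343, 343, 343, 343, 343, 343, 343, 343, 343, 343, 343, 343, 343, 343, 343]
t=10: [344, 344, 344, 344, 344, 344, 344, 344, 344, 344, 344, 344, 344, 344, 344]
t=11: [343, 343, 343, 343, 343, 343, 343, 343, 343, 343, 343, 343, 343, 343, 343]

Answer: 2
Key observation: The state at step 9, [343, 343, 343, 343, 343, 343, 343, 343, 343, 343, 343, 343, 343, 343, 343], reappears at step 11 — and no state repeats earlier — so the cycle the system enters has period 2.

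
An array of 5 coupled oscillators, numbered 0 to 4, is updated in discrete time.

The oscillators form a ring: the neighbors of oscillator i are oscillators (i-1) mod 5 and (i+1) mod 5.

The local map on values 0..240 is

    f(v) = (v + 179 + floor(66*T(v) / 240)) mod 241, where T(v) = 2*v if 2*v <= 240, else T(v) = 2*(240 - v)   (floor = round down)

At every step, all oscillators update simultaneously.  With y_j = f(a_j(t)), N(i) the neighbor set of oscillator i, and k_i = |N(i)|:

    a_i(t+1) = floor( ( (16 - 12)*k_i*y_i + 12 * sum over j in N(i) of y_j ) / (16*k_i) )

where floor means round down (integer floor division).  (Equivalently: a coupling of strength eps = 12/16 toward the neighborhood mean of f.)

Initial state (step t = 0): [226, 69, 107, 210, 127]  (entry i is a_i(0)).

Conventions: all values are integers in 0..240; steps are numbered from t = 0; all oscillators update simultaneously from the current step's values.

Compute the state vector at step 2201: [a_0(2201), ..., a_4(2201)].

Simulating step by step:
t=0: [226, 69, 107, 210, 127]
t=1: [106, 113, 103, 127, 157]
t=2: [120, 102, 114, 120, 120]
t=3: [113, 113, 111, 120, 124]
t=4: [117, 111, 116, 119, 120]
t=5: [117, 116, 116, 120, 121]
t=6: [120, 117, 119, 121, 122]
t=7: [122, 122, 121, 123, 124]
t=8: [124, 124, 124, 124, 124]
t=9: [125, 125, 125, 125, 125]
t=10: [126, 126, 126, 126, 126]
t=11: [126, 126, 126, 126, 126]

Answer: [126, 126, 126, 126, 126]
Key observation: The state at step 10, [126, 126, 126, 126, 126], reappears at step 11: the system is in a cycle of period 1 from step 10 on.  Therefore the state at step 2201 equals the state at step 10 + ((2201 - 10) mod 1) = 10, which is [126, 126, 126, 126, 126].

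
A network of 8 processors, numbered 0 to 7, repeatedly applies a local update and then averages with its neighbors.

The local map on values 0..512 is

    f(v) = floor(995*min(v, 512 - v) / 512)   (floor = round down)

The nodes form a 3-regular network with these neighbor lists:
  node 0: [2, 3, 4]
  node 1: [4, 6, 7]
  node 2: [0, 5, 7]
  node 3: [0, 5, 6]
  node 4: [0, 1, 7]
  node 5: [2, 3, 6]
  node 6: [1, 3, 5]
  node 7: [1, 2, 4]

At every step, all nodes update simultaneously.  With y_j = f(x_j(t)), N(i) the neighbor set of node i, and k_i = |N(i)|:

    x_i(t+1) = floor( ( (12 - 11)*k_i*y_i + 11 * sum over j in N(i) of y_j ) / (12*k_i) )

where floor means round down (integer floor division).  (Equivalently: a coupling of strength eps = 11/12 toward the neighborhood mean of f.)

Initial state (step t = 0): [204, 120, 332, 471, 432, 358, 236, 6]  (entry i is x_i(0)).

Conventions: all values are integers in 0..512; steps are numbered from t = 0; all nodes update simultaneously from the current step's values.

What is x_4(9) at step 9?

Simulating step by step:
t=0: [204, 120, 332, 471, 432, 358, 236, 6]
t=1: [211, 210, 244, 358, 208, 295, 224, 226]
t=2: [393, 424, 427, 411, 417, 404, 380, 429]
t=3: [185, 197, 197, 229, 187, 205, 197, 172]
t=4: [393, 361, 365, 385, 358, 402, 406, 372]
t=5: [272, 261, 242, 218, 268, 242, 246, 290]
t=6: [456, 463, 456, 467, 462, 458, 461, 473]
t=7: [98, 90, 96, 102, 93, 98, 95, 97]
t=8: [188, 183, 189, 188, 183, 189, 187, 180]
t=9: [362, 355, 360, 365, 356, 365, 362, 358]

Answer: x_4(9) = 356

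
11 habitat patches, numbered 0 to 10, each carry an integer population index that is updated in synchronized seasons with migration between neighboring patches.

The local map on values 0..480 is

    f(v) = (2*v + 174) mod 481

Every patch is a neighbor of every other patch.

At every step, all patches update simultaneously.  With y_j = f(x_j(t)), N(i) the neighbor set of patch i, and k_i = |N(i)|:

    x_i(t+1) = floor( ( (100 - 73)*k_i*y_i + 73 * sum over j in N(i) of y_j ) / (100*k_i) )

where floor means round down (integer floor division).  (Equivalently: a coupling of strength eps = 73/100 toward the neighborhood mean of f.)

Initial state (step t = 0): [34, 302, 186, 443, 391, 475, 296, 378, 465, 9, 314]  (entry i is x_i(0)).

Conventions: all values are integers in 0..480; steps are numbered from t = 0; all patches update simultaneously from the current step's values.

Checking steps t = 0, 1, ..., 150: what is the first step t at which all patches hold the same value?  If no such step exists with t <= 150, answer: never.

Answer: 6
Key observation: Synchronization is absorbing here: once all patches are equal they stay equal, and step 6 is the first all-equal step.

Derivation:
t=0: [34, 302, 186, 443, 391, 475, 296, 378, 465, 9, 314]  (not all equal)
t=1: [246, 257, 211, 218, 292, 231, 255, 287, 227, 236, 262]  (not all equal)
t=2: [187, 191, 173, 176, 205, 181, 190, 203, 179, 183, 193]  (not all equal)
t=3: [67, 69, 62, 63, 74, 65, 68, 73, 64, 66, 69]  (not all equal)
t=4: [308, 309, 306, 306, 311, 307, 308, 310, 307, 308, 309]  (not all equal)
t=5: [309, 309, 308, 308, 310, 308, 309, 309, 308, 309, 309]  (not all equal)
t=6: [310, 310, 310, 310, 310, 310, 310, 310, 310, 310, 310]  (all equal)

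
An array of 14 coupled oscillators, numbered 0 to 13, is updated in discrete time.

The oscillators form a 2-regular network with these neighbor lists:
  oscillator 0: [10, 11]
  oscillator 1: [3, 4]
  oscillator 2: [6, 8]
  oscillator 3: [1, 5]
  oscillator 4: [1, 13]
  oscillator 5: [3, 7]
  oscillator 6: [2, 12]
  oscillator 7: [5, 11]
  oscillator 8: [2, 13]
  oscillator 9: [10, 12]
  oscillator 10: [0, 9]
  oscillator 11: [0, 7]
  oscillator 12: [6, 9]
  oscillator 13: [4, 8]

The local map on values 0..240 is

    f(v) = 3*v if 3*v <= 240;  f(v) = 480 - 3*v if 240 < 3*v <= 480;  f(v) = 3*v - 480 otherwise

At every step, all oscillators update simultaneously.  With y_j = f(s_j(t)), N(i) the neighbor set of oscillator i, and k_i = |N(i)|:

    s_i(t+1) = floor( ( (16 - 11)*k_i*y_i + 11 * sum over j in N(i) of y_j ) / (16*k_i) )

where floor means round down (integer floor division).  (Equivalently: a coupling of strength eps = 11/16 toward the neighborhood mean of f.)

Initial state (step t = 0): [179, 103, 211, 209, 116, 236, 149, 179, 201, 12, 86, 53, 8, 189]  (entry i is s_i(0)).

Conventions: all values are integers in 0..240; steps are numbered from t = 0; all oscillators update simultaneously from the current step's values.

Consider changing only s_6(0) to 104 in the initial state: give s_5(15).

Simulating step by step:
t=0: [179, 103, 211, 209, 116, 236, 104, 179, 201, 12, 86, 53, 8, 189]
t=1: [148, 149, 147, 183, 129, 141, 113, 150, 120, 95, 101, 88, 77, 114]
t=2: [146, 66, 101, 52, 87, 51, 136, 103, 98, 201, 134, 90, 187, 116]
t=3: [112, 190, 144, 169, 181, 160, 111, 178, 164, 93, 81, 138, 92, 180]
t=4: [149, 59, 69, 39, 71, 27, 132, 39, 40, 214, 192, 88, 183, 44]
t=5: [117, 168, 134, 125, 172, 105, 121, 138, 154, 107, 97, 119, 106, 155]
t=6: [147, 55, 70, 97, 24, 110, 119, 119, 37, 170, 158, 105, 145, 23]
t=7: [70, 141, 146, 167, 102, 154, 126, 146, 130, 26, 25, 107, 66, 84]
t=8: [146, 84, 79, 32, 152, 27, 114, 73, 120, 118, 122, 136, 123, 162]
t=9: [77, 112, 162, 136, 87, 133, 162, 121, 121, 116, 93, 112, 125, 51]
t=10: [190, 145, 44, 99, 170, 90, 40, 113, 91, 146, 187, 164, 80, 163]
t=11: [60, 87, 153, 144, 27, 177, 165, 120, 113, 123, 70, 83, 130, 84]
t=12: [207, 112, 60, 107, 178, 73, 42, 134, 129, 137, 165, 175, 71, 147]
t=13: [64, 118, 131, 174, 79, 149, 174, 115, 104, 99, 76, 89, 133, 62]
t=14: [211, 135, 99, 67, 181, 71, 70, 126, 146, 163, 200, 178, 102, 197]
t=15: [107, 114, 143, 161, 83, 170, 188, 123, 114, 103, 93, 104, 129, 70]

Answer: s_5(15) = 170
Key observation: This trace re-runs the system from the modified initial state.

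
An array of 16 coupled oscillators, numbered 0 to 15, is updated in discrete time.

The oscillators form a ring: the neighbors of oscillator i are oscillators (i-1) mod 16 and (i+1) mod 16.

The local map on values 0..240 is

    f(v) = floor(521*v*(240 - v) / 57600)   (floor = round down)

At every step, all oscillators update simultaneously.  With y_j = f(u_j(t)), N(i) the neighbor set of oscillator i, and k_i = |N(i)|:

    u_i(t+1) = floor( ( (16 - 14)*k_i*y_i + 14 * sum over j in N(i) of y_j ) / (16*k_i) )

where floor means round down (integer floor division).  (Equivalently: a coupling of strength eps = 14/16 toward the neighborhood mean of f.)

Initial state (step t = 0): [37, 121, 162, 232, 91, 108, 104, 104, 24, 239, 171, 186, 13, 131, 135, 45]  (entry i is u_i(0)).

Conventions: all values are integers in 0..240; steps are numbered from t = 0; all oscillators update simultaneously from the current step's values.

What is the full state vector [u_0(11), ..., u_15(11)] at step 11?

Answer: [129, 129, 129, 129, 129, 129, 129, 129, 129, 129, 129, 129, 129, 129, 129, 129]

Derivation:
t=0: [37, 121, 162, 232, 91, 108, 104, 104, 24, 239, 171, 186, 13, 131, 135, 45]
t=1: [99, 95, 78, 105, 78, 124, 127, 91, 62, 66, 53, 69, 99, 83, 107, 95]
t=2: [124, 120, 124, 115, 127, 122, 126, 115, 110, 95, 102, 107, 113, 125, 121, 126]
t=3: [129, 130, 130, 129, 129, 129, 129, 129, 127, 127, 126, 128, 129, 129, 129, 129]
t=4: [129, 129, 129, 129, 129, 129, 129, 129, 129, 129, 129, 129, 129, 129, 129, 129]
t=5: [129, 129, 129, 129, 129, 129, 129, 129, 129, 129, 129, 129, 129, 129, 129, 129]
t=6: [129, 129, 129, 129, 129, 129, 129, 129, 129, 129, 129, 129, 129, 129, 129, 129]
t=7: [129, 129, 129, 129, 129, 129, 129, 129, 129, 129, 129, 129, 129, 129, 129, 129]
t=8: [129, 129, 129, 129, 129, 129, 129, 129, 129, 129, 129, 129, 129, 129, 129, 129]
t=9: [129, 129, 129, 129, 129, 129, 129, 129, 129, 129, 129, 129, 129, 129, 129, 129]
t=10: [129, 129, 129, 129, 129, 129, 129, 129, 129, 129, 129, 129, 129, 129, 129, 129]
t=11: [129, 129, 129, 129, 129, 129, 129, 129, 129, 129, 129, 129, 129, 129, 129, 129]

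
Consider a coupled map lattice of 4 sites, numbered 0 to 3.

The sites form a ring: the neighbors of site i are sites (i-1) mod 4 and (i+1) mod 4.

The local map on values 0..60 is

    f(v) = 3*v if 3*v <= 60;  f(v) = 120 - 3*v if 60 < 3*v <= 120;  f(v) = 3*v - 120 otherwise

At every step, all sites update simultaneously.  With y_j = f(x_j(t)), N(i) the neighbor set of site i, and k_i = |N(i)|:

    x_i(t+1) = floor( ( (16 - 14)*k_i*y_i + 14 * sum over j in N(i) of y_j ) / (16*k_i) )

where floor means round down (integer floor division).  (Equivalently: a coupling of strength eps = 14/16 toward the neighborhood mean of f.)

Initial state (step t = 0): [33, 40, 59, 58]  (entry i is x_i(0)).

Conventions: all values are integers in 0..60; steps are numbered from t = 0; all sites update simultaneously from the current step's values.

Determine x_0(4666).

Simulating step by step:
t=0: [33, 40, 59, 58]
t=1: [26, 34, 30, 40]
t=2: [13, 33, 11, 31]
t=3: [25, 34, 25, 34]
t=4: [21, 41, 21, 41]
t=5: [9, 50, 9, 50]
t=6: [29, 27, 29, 27]
t=7: [38, 33, 38, 33]
t=8: [19, 7, 19, 7]
t=9: [25, 52, 25, 52]
t=10: [37, 43, 37, 43]
t=11: [9, 9, 9, 9]
t=12: [27, 27, 27, 27]
t=13: [39, 39, 39, 39]
t=14: [3, 3, 3, 3]
t=15: [9, 9, 9, 9]

Answer: x_0(4666) = 3
Key observation: The state at step 11, [9, 9, 9, 9], reappears at step 15: the system is in a cycle of period 4 from step 11 on.  Therefore the state at step 4666 equals the state at step 11 + ((4666 - 11) mod 4) = 14, which is [3, 3, 3, 3].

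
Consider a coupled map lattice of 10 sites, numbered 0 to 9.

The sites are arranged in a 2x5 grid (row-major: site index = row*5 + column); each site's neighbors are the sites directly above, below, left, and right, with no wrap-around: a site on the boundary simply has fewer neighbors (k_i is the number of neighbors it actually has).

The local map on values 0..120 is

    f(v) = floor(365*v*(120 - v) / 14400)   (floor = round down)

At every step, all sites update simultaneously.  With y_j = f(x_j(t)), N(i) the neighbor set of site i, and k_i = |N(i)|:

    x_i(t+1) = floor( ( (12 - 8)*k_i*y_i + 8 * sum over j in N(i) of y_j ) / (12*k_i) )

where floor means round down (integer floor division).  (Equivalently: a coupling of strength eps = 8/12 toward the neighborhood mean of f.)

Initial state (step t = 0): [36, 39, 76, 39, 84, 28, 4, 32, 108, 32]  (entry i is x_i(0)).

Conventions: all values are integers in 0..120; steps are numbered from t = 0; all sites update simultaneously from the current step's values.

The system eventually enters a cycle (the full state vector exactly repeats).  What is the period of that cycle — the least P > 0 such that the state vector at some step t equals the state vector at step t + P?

Answer: 2
Key observation: The state at step 4, [88, 87, 87, 87, 88, 88, 88, 87, 88, 88], reappears at step 6 — and no state repeats earlier — so the cycle the system enters has period 2.

Derivation:
t=0: [36, 39, 76, 39, 84, 28, 4, 32, 108, 32]
t=1: [73, 64, 79, 69, 75, 50, 51, 51, 60, 59]
t=2: [88, 87, 86, 87, 88, 87, 89, 87, 90, 89]
t=3: [71, 71, 72, 71, 70, 70, 71, 70, 70, 69]
t=4: [88, 87, 87, 87, 88, 88, 88, 87, 88, 88]
t=5: [71, 71, 72, 71, 71, 71, 71, 71, 71, 71]
t=6: [88, 87, 87, 87, 88, 88, 88, 87, 88, 88]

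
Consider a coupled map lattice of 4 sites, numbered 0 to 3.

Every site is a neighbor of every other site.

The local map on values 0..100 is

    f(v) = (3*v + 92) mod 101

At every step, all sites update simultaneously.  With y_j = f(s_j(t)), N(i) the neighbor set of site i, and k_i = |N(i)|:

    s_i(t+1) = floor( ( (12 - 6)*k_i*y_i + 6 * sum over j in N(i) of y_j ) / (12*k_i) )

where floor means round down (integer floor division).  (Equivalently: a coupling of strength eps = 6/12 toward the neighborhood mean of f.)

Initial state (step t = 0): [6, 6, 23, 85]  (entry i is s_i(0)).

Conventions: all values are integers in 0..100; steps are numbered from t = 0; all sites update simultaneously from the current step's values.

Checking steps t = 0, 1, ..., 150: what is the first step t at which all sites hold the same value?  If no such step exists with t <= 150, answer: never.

Simulating step by step:
t=0: [6, 6, 23, 85]  (not all equal)
t=1: [23, 23, 40, 35]  (not all equal)
t=2: [57, 57, 41, 69]  (not all equal)
t=3: [59, 59, 43, 71]  (not all equal)
t=4: [48, 48, 32, 26]  (not all equal)
t=5: [48, 48, 66, 60]  (not all equal)
t=6: [49, 49, 67, 61]  (not all equal)
t=7: [52, 52, 70, 64]  (not all equal)
t=8: [61, 61, 79, 73]  (not all equal)
t=9: [54, 54, 38, 32]  (not all equal)
t=10: [49, 49, 33, 61]  (not all equal)
t=11: [51, 51, 69, 63]  (not all equal)
t=12: [58, 58, 76, 70]  (not all equal)
t=13: [62, 62, 46, 74]  (not all equal)
t=14: [57, 57, 41, 35]  (not all equal)
t=15: [58, 58, 42, 70]  (not all equal)
t=16: [62, 62, 46, 74]  (not all equal)

Answer: never
Key observation: The state at step 13 reappears at step 16 — the system is in a cycle of period 3 from step 13 on.  No step 0..16 is synchronized, and the cycle repeats forever, so no step up to 150 (or ever) has all sites equal.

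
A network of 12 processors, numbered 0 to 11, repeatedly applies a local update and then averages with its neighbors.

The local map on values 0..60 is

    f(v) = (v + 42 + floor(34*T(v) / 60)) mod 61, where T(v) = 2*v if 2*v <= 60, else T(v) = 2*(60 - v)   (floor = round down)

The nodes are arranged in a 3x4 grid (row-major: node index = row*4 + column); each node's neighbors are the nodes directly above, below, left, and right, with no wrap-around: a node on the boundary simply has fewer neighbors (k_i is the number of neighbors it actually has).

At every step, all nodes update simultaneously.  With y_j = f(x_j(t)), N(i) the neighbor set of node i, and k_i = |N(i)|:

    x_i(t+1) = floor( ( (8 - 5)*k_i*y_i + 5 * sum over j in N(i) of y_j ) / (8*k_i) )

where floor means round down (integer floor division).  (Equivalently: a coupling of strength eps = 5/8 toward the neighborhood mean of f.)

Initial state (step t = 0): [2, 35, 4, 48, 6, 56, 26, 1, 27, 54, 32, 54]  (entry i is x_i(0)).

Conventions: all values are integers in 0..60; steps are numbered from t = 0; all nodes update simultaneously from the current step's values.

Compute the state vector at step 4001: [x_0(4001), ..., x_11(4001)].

Answer: [43, 43, 43, 43, 43, 43, 43, 43, 43, 43, 43, 43]
Key observation: The state at step 3, [43, 43, 43, 43, 43, 43, 43, 43, 43, 43, 43, 43], reappears at step 4: the system is in a cycle of period 1 from step 3 on.  Therefore the state at step 4001 equals the state at step 3 + ((4001 - 3) mod 1) = 3, which is [43, 43, 43, 43, 43, 43, 43, 43, 43, 43, 43, 43].

Derivation:
t=0: [2, 35, 4, 48, 6, 56, 26, 1, 27, 54, 32, 54]
t=1: [47, 45, 44, 45, 46, 42, 41, 41, 43, 41, 41, 42]
t=2: [42, 42, 43, 43, 42, 42, 43, 43, 42, 43, 43, 43]
t=3: [43, 43, 43, 43, 43, 43, 43, 43, 43, 43, 43, 43]
t=4: [43, 43, 43, 43, 43, 43, 43, 43, 43, 43, 43, 43]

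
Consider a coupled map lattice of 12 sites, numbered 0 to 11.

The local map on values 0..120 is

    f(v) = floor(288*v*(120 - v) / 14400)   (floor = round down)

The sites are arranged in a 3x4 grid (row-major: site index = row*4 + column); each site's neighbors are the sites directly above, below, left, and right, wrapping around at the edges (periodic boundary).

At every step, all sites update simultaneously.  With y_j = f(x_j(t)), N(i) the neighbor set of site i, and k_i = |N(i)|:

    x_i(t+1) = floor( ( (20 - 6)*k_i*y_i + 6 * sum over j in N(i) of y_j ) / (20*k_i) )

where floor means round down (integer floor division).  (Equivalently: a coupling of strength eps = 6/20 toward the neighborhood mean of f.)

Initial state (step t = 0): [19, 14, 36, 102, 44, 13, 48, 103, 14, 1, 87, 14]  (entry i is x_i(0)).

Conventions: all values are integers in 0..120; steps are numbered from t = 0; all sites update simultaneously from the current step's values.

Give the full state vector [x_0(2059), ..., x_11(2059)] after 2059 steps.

Answer: [70, 70, 70, 70, 70, 70, 70, 70, 70, 70, 70, 70]
Key observation: The state at step 5, [70, 70, 70, 70, 70, 70, 70, 70, 70, 70, 70, 70], reappears at step 6: the system is in a cycle of period 1 from step 5 on.  Therefore the state at step 2059 equals the state at step 5 + ((2059 - 5) mod 1) = 5, which is [70, 70, 70, 70, 70, 70, 70, 70, 70, 70, 70, 70].

Derivation:
t=0: [19, 14, 36, 102, 44, 13, 48, 103, 14, 1, 87, 14]
t=1: [38, 29, 56, 37, 55, 31, 61, 39, 30, 12, 51, 32]
t=2: [61, 52, 68, 61, 67, 54, 69, 63, 53, 34, 65, 57]
t=3: [70, 69, 70, 70, 71, 69, 70, 70, 70, 61, 69, 71]
t=4: [69, 70, 70, 69, 69, 70, 70, 69, 69, 70, 70, 69]
t=5: [70, 70, 70, 70, 70, 70, 70, 70, 70, 70, 70, 70]
t=6: [70, 70, 70, 70, 70, 70, 70, 70, 70, 70, 70, 70]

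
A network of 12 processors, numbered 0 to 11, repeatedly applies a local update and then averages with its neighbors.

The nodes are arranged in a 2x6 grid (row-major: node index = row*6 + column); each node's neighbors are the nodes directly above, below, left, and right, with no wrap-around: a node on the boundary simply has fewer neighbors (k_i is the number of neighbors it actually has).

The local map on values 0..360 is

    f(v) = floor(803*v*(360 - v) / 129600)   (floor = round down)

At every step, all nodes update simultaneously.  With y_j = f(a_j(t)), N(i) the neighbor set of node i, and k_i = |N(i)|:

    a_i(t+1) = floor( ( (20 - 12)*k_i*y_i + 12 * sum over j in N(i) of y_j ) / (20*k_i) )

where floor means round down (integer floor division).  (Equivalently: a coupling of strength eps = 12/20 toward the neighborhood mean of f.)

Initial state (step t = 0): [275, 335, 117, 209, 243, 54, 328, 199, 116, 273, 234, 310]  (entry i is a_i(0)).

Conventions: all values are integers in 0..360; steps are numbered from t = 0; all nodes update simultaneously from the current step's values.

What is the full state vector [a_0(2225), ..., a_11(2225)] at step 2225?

Simulating step by step:
t=0: [275, 335, 117, 209, 243, 54, 328, 199, 116, 273, 234, 310]
t=1: [92, 124, 154, 177, 166, 122, 128, 137, 174, 169, 156, 123]
t=2: [170, 179, 194, 199, 194, 185, 175, 188, 197, 199, 194, 184]
t=3: [200, 199, 198, 198, 199, 199, 200, 199, 198, 198, 199, 199]
t=4: [198, 198, 198, 198, 198, 198, 198, 198, 198, 198, 198, 198]
t=5: [198, 198, 198, 198, 198, 198, 198, 198, 198, 198, 198, 198]

Answer: [198, 198, 198, 198, 198, 198, 198, 198, 198, 198, 198, 198]
Key observation: The state at step 4, [198, 198, 198, 198, 198, 198, 198, 198, 198, 198, 198, 198], reappears at step 5: the system is in a cycle of period 1 from step 4 on.  Therefore the state at step 2225 equals the state at step 4 + ((2225 - 4) mod 1) = 4, which is [198, 198, 198, 198, 198, 198, 198, 198, 198, 198, 198, 198].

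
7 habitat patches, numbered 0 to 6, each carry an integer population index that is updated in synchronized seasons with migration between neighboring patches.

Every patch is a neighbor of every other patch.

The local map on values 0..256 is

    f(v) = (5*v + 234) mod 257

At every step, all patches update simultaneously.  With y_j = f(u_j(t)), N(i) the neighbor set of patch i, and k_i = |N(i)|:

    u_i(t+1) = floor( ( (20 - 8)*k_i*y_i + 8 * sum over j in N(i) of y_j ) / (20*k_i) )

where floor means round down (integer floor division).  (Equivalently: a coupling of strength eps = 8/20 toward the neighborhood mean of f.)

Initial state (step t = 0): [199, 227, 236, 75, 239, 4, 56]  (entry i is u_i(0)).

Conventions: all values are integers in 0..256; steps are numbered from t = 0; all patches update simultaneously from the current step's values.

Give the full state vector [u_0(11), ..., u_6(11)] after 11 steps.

Answer: [173, 96, 148, 147, 67, 191, 143]

Derivation:
t=0: [199, 227, 236, 75, 239, 4, 56]
t=1: [167, 105, 129, 111, 137, 195, 60]
t=2: [72, 181, 108, 60, 129, 147, 61]
t=3: [79, 95, 37, 47, 93, 141, 49]
t=4: [145, 187, 170, 197, 182, 173, 202]
t=5: [165, 140, 95, 167, 127, 103, 180]
t=6: [74, 144, 161, 79, 110, 183, 114]
t=7: [85, 135, 43, 99, 44, 102, 55]
t=8: [168, 164, 193, 205, 196, 213, 225]
t=9: [74, 63, 141, 173, 149, 57, 89]
t=10: [97, 68, 139, 87, 160, 52, 137]
t=11: [173, 96, 148, 147, 67, 191, 143]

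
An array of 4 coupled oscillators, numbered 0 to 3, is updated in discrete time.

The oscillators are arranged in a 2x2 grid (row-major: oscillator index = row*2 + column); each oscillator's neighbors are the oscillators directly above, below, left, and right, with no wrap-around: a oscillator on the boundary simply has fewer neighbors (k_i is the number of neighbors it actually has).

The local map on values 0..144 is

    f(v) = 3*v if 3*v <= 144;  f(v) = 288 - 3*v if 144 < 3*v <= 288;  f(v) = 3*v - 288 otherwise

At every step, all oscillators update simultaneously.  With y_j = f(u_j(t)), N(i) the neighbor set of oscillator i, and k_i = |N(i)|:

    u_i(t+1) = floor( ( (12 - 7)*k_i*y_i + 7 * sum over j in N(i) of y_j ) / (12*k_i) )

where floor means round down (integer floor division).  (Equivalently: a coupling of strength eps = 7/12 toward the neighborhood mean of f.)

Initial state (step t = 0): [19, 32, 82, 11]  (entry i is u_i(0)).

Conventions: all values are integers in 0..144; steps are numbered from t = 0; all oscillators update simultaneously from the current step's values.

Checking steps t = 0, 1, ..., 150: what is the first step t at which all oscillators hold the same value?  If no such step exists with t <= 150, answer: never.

Answer: 40
Key observation: Synchronization is absorbing here: once all oscillators are equal they stay equal, and step 40 is the first all-equal step.

Derivation:
t=0: [19, 32, 82, 11]  (not all equal)
t=1: [64, 66, 43, 54]  (not all equal)
t=2: [103, 102, 118, 116]  (not all equal)
t=3: [33, 31, 51, 49]  (not all equal)
t=4: [107, 108, 126, 125]  (not all equal)
t=5: [50, 50, 72, 73]  (not all equal)
t=6: [118, 117, 90, 90]  (not all equal)
t=7: [51, 50, 32, 31]  (not all equal)
t=8: [124, 124, 106, 107]  (not all equal)
t=9: [68, 69, 46, 47]  (not all equal)
t=10: [98, 99, 123, 122]  (not all equal)
t=11: [28, 28, 58, 58]  (not all equal)
t=12: [92, 92, 105, 105]  (not all equal)
t=13: [16, 16, 22, 22]  (not all equal)
t=14: [53, 53, 60, 60]  (not all equal)
t=15: [122, 122, 114, 114]  (not all equal)
t=16: [71, 71, 61, 61]  (not all equal)
t=17: [83, 83, 96, 96]  (not all equal)
t=18: [27, 27, 11, 11]  (not all equal)
t=19: [67, 67, 47, 47]  (not all equal)
t=20: [102, 102, 125, 125]  (not all equal)
t=21: [38, 38, 66, 66]  (not all equal)
t=22: [107, 107, 97, 97]  (not all equal)
t=23: [24, 24, 11, 11]  (not all equal)
t=24: [60, 60, 44, 44]  (not all equal)
t=25: [115, 115, 125, 125]  (not all equal)
t=26: [65, 65, 78, 78]  (not all equal)
t=27: [81, 81, 65, 65]  (not all equal)
t=28: [59, 59, 79, 79]  (not all equal)
t=29: [93, 93, 68, 68]  (not all equal)
t=30: [30, 30, 62, 62]  (not all equal)
t=31: [93, 93, 98, 98]  (not all equal)
t=32: [8, 8, 6, 6]  (not all equal)
t=33: [22, 22, 19, 19]  (not all equal)
t=34: [63, 63, 59, 59]  (not all equal)
t=35: [102, 102, 107, 107]  (not all equal)
t=36: [22, 22, 28, 28]  (not all equal)
t=37: [71, 71, 78, 78]  (not all equal)
t=38: [68, 68, 60, 60]  (not all equal)
t=39: [91, 91, 101, 101]  (not all equal)
t=40: [15, 15, 15, 15]  (all equal)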